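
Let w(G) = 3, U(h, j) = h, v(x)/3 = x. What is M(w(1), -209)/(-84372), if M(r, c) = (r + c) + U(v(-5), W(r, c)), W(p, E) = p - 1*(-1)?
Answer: 221/84372 ≈ 0.0026194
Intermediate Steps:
v(x) = 3*x
W(p, E) = 1 + p (W(p, E) = p + 1 = 1 + p)
M(r, c) = -15 + c + r (M(r, c) = (r + c) + 3*(-5) = (c + r) - 15 = -15 + c + r)
M(w(1), -209)/(-84372) = (-15 - 209 + 3)/(-84372) = -221*(-1/84372) = 221/84372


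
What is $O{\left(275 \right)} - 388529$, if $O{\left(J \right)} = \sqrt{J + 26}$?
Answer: $-388529 + \sqrt{301} \approx -3.8851 \cdot 10^{5}$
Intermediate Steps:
$O{\left(J \right)} = \sqrt{26 + J}$
$O{\left(275 \right)} - 388529 = \sqrt{26 + 275} - 388529 = \sqrt{301} - 388529 = -388529 + \sqrt{301}$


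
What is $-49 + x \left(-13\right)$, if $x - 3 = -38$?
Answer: $406$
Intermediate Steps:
$x = -35$ ($x = 3 - 38 = -35$)
$-49 + x \left(-13\right) = -49 - -455 = -49 + 455 = 406$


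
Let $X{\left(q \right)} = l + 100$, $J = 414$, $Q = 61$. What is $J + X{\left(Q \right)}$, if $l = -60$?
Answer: $454$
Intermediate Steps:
$X{\left(q \right)} = 40$ ($X{\left(q \right)} = -60 + 100 = 40$)
$J + X{\left(Q \right)} = 414 + 40 = 454$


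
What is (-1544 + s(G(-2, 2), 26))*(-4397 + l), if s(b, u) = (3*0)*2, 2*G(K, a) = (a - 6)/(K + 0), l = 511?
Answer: 5999984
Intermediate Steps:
G(K, a) = (-6 + a)/(2*K) (G(K, a) = ((a - 6)/(K + 0))/2 = ((-6 + a)/K)/2 = (-6 + a)/(2*K))
s(b, u) = 0 (s(b, u) = 0*2 = 0)
(-1544 + s(G(-2, 2), 26))*(-4397 + l) = (-1544 + 0)*(-4397 + 511) = -1544*(-3886) = 5999984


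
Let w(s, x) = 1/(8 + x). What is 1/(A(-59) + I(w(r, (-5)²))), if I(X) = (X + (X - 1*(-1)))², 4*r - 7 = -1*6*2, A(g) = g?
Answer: -1089/63026 ≈ -0.017279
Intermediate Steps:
r = -5/4 (r = 7/4 + (-1*6*2)/4 = 7/4 + (-6*2)/4 = 7/4 + (¼)*(-12) = 7/4 - 3 = -5/4 ≈ -1.2500)
I(X) = (1 + 2*X)² (I(X) = (X + (X + 1))² = (X + (1 + X))² = (1 + 2*X)²)
1/(A(-59) + I(w(r, (-5)²))) = 1/(-59 + (1 + 2/(8 + (-5)²))²) = 1/(-59 + (1 + 2/(8 + 25))²) = 1/(-59 + (1 + 2/33)²) = 1/(-59 + (35/33)²) = 1/(-59 + 1225/1089) = 1/(-63026/1089) = -1089/63026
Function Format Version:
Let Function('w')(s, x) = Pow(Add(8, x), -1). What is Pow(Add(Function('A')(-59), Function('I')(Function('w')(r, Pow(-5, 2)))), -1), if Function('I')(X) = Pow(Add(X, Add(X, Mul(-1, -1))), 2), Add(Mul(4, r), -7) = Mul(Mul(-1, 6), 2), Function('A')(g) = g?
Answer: Rational(-1089, 63026) ≈ -0.017279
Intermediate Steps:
r = Rational(-5, 4) (r = Add(Rational(7, 4), Mul(Rational(1, 4), Mul(Mul(-1, 6), 2))) = Add(Rational(7, 4), Mul(Rational(1, 4), Mul(-6, 2))) = Add(Rational(7, 4), Mul(Rational(1, 4), -12)) = Add(Rational(7, 4), -3) = Rational(-5, 4) ≈ -1.2500)
Function('I')(X) = Pow(Add(1, Mul(2, X)), 2) (Function('I')(X) = Pow(Add(X, Add(X, 1)), 2) = Pow(Add(X, Add(1, X)), 2) = Pow(Add(1, Mul(2, X)), 2))
Pow(Add(Function('A')(-59), Function('I')(Function('w')(r, Pow(-5, 2)))), -1) = Pow(Add(-59, Pow(Add(1, Mul(2, Pow(Add(8, Pow(-5, 2)), -1))), 2)), -1) = Pow(Add(-59, Pow(Add(1, Mul(2, Pow(Add(8, 25), -1))), 2)), -1) = Pow(Add(-59, Pow(Add(1, Mul(2, Pow(33, -1))), 2)), -1) = Pow(Add(-59, Pow(Add(1, Mul(2, Rational(1, 33))), 2)), -1) = Pow(Add(-59, Pow(Add(1, Rational(2, 33)), 2)), -1) = Pow(Add(-59, Pow(Rational(35, 33), 2)), -1) = Pow(Add(-59, Rational(1225, 1089)), -1) = Pow(Rational(-63026, 1089), -1) = Rational(-1089, 63026)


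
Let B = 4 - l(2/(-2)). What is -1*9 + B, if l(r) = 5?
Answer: -10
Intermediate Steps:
B = -1 (B = 4 - 1*5 = 4 - 5 = -1)
-1*9 + B = -1*9 - 1 = -9 - 1 = -10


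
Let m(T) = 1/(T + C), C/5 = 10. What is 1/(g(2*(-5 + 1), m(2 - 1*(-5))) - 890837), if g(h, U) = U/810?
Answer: -46170/41129944289 ≈ -1.1225e-6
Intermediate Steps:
C = 50 (C = 5*10 = 50)
m(T) = 1/(50 + T) (m(T) = 1/(T + 50) = 1/(50 + T))
g(h, U) = U/810 (g(h, U) = U*(1/810) = U/810)
1/(g(2*(-5 + 1), m(2 - 1*(-5))) - 890837) = 1/(1/(810*(50 + (2 - 1*(-5)))) - 890837) = 1/(1/(810*(50 + (2 + 5))) - 890837) = 1/(1/(810*(50 + 7)) - 890837) = 1/((1/810)/57 - 890837) = 1/((1/810)*(1/57) - 890837) = 1/(1/46170 - 890837) = 1/(-41129944289/46170) = -46170/41129944289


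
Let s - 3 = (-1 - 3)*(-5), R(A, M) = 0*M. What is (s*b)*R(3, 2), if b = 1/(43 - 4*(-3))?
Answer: 0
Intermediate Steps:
R(A, M) = 0
s = 23 (s = 3 + (-1 - 3)*(-5) = 3 - 4*(-5) = 3 + 20 = 23)
b = 1/55 (b = 1/(43 + 12) = 1/55 ≈ 0.018182)
(s*b)*R(3, 2) = (23*(1/55))*0 = (23/55)*0 = 0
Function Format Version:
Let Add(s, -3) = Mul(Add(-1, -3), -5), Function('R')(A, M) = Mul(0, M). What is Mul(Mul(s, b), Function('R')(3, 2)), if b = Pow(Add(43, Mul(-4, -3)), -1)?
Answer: 0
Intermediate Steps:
Function('R')(A, M) = 0
s = 23 (s = Add(3, Mul(Add(-1, -3), -5)) = Add(3, Mul(-4, -5)) = Add(3, 20) = 23)
b = Rational(1, 55) (b = Pow(Add(43, 12), -1) = Pow(55, -1) = Rational(1, 55) ≈ 0.018182)
Mul(Mul(s, b), Function('R')(3, 2)) = Mul(Mul(23, Rational(1, 55)), 0) = Mul(Rational(23, 55), 0) = 0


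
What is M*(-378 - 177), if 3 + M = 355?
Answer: -195360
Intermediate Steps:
M = 352 (M = -3 + 355 = 352)
M*(-378 - 177) = 352*(-378 - 177) = 352*(-555) = -195360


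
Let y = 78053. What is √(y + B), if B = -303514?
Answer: I*√225461 ≈ 474.83*I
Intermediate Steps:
√(y + B) = √(78053 - 303514) = √(-225461) = I*√225461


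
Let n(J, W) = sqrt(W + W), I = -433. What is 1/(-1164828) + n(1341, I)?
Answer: -1/1164828 + I*sqrt(866) ≈ -8.585e-7 + 29.428*I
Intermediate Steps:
n(J, W) = sqrt(2)*sqrt(W) (n(J, W) = sqrt(2*W) = sqrt(2)*sqrt(W))
1/(-1164828) + n(1341, I) = 1/(-1164828) + sqrt(2)*sqrt(-433) = -1/1164828 + sqrt(2)*(I*sqrt(433)) = -1/1164828 + I*sqrt(866)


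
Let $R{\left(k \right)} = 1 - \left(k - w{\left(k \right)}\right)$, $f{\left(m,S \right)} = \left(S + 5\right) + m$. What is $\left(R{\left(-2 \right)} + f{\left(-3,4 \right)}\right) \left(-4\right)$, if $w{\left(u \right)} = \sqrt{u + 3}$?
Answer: $-40$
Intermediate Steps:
$w{\left(u \right)} = \sqrt{3 + u}$
$f{\left(m,S \right)} = 5 + S + m$ ($f{\left(m,S \right)} = \left(5 + S\right) + m = 5 + S + m$)
$R{\left(k \right)} = 1 + \sqrt{3 + k} - k$ ($R{\left(k \right)} = 1 - \left(k - \sqrt{3 + k}\right) = 1 + \sqrt{3 + k} - k$)
$\left(R{\left(-2 \right)} + f{\left(-3,4 \right)}\right) \left(-4\right) = \left(\left(1 + \sqrt{3 - 2} - -2\right) + \left(5 + 4 - 3\right)\right) \left(-4\right) = \left(\left(1 + \sqrt{1} + 2\right) + 6\right) \left(-4\right) = \left(\left(1 + 1 + 2\right) + 6\right) \left(-4\right) = \left(4 + 6\right) \left(-4\right) = 10 \left(-4\right) = -40$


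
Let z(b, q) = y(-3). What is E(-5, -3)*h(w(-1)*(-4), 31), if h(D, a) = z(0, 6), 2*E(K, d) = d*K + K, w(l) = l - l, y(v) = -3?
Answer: -15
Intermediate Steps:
w(l) = 0
E(K, d) = K/2 + K*d/2 (E(K, d) = (d*K + K)/2 = (K*d + K)/2 = (K + K*d)/2 = K/2 + K*d/2)
z(b, q) = -3
h(D, a) = -3
E(-5, -3)*h(w(-1)*(-4), 31) = ((½)*(-5)*(1 - 3))*(-3) = ((½)*(-5)*(-2))*(-3) = 5*(-3) = -15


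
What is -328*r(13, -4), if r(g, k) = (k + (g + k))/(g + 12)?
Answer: -328/5 ≈ -65.600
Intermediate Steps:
r(g, k) = (g + 2*k)/(12 + g)
-328*r(13, -4) = -328*(13 + 2*(-4))/(12 + 13) = -328*(13 - 8)/25 = -328*5/25 = -328*1/5 = -328/5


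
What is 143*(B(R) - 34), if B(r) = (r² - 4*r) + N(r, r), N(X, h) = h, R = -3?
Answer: -2288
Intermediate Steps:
B(r) = r² - 3*r (B(r) = (r² - 4*r) + r = r² - 3*r)
143*(B(R) - 34) = 143*(-3*(-3 - 3) - 34) = 143*(-3*(-6) - 34) = 143*(18 - 34) = 143*(-16) = -2288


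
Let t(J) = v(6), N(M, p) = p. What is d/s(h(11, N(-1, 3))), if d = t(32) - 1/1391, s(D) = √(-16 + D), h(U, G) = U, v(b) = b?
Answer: -1669*I*√5/1391 ≈ -2.683*I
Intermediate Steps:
t(J) = 6
d = 8345/1391 (d = 6 - 1/1391 = 8345/1391 ≈ 5.9993)
d/s(h(11, N(-1, 3))) = 8345/(1391*(√(-16 + 11))) = 8345/(1391*(√(-5))) = 8345/(1391*((I*√5))) = 8345*(-I*√5/5)/1391 = -1669*I*√5/1391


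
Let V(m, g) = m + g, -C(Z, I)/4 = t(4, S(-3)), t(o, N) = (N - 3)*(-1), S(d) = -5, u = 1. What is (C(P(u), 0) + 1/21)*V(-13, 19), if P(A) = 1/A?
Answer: -1342/7 ≈ -191.71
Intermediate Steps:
t(o, N) = 3 - N (t(o, N) = (-3 + N)*(-1) = 3 - N)
C(Z, I) = -32 (C(Z, I) = -4*(3 - 1*(-5)) = -4*(3 + 5) = -4*8 = -32)
V(m, g) = g + m
(C(P(u), 0) + 1/21)*V(-13, 19) = (-32 + 1/21)*(19 - 13) = (-32 + 1/21)*6 = -671/21*6 = -1342/7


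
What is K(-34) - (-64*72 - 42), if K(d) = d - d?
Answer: 4650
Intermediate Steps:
K(d) = 0
K(-34) - (-64*72 - 42) = 0 - (-64*72 - 42) = 0 - (-4608 - 42) = 0 - 1*(-4650) = 0 + 4650 = 4650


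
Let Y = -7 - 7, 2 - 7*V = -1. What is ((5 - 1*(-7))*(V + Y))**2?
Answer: 1299600/49 ≈ 26522.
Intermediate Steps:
V = 3/7 (V = 2/7 - 1/7*(-1) = 2/7 + 1/7 = 3/7 ≈ 0.42857)
Y = -14
((5 - 1*(-7))*(V + Y))**2 = ((5 - 1*(-7))*(3/7 - 14))**2 = ((5 + 7)*(-95/7))**2 = (12*(-95/7))**2 = (-1140/7)**2 = 1299600/49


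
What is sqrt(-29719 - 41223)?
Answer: I*sqrt(70942) ≈ 266.35*I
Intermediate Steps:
sqrt(-29719 - 41223) = sqrt(-70942) = I*sqrt(70942)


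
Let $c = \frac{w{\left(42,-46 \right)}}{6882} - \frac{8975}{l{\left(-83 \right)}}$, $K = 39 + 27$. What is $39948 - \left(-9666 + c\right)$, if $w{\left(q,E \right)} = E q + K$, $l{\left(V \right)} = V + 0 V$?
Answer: $\frac{4713033902}{95201} \approx 49506.0$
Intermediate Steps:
$l{\left(V \right)} = V$ ($l{\left(V \right)} = V + 0 = V$)
$K = 66$
$w{\left(q,E \right)} = 66 + E q$ ($w{\left(q,E \right)} = E q + 66 = 66 + E q$)
$c = \frac{10268512}{95201}$ ($c = \frac{66 - 1932}{6882} - \frac{8975}{-83} = \left(66 - 1932\right) \frac{1}{6882} - - \frac{8975}{83} = \left(-1866\right) \frac{1}{6882} + \frac{8975}{83} = - \frac{311}{1147} + \frac{8975}{83} = \frac{10268512}{95201} \approx 107.86$)
$39948 - \left(-9666 + c\right) = 39948 + \left(9666 - \frac{10268512}{95201}\right) = 39948 + \frac{909944354}{95201} = \frac{4713033902}{95201}$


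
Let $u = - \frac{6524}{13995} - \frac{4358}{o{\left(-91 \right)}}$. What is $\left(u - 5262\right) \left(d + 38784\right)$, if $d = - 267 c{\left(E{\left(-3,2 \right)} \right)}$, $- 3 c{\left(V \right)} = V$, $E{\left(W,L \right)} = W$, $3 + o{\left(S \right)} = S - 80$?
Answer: $- \frac{27291004282469}{135285} \approx -2.0173 \cdot 10^{8}$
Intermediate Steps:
$o{\left(S \right)} = -83 + S$ ($o{\left(S \right)} = -3 + \left(S - 80\right) = -3 + \left(-80 + S\right) = -83 + S$)
$c{\left(V \right)} = - \frac{V}{3}$
$d = -267$ ($d = - 267 \left(\left(- \frac{1}{3}\right) \left(-3\right)\right) = \left(-267\right) 1 = -267$)
$u = \frac{9975839}{405855}$ ($u = - \frac{6524}{13995} - \frac{4358}{-83 - 91} = \left(-6524\right) \frac{1}{13995} - \frac{4358}{-174} = - \frac{6524}{13995} - - \frac{2179}{87} = - \frac{6524}{13995} + \frac{2179}{87} = \frac{9975839}{405855} \approx 24.58$)
$\left(u - 5262\right) \left(d + 38784\right) = \left(\frac{9975839}{405855} - 5262\right) \left(-267 + 38784\right) = \left(- \frac{2125633171}{405855}\right) 38517 = - \frac{27291004282469}{135285}$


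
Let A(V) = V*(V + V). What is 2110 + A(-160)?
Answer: 53310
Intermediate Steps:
A(V) = 2*V**2 (A(V) = V*(2*V) = 2*V**2)
2110 + A(-160) = 2110 + 2*(-160)**2 = 2110 + 2*25600 = 2110 + 51200 = 53310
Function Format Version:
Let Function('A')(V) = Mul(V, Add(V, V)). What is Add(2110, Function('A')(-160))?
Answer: 53310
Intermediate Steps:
Function('A')(V) = Mul(2, Pow(V, 2)) (Function('A')(V) = Mul(V, Mul(2, V)) = Mul(2, Pow(V, 2)))
Add(2110, Function('A')(-160)) = Add(2110, Mul(2, Pow(-160, 2))) = Add(2110, Mul(2, 25600)) = Add(2110, 51200) = 53310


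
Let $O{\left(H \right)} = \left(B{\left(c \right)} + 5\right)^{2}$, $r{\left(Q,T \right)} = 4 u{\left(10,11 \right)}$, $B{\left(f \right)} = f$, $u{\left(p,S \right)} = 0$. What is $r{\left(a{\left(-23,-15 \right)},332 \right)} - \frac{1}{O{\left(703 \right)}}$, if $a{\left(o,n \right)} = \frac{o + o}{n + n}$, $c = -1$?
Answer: $- \frac{1}{16} \approx -0.0625$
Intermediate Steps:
$a{\left(o,n \right)} = \frac{o}{n}$ ($a{\left(o,n \right)} = \frac{2 o}{2 n} = 2 o \frac{1}{2 n} = \frac{o}{n}$)
$r{\left(Q,T \right)} = 0$ ($r{\left(Q,T \right)} = 4 \cdot 0 = 0$)
$O{\left(H \right)} = 16$ ($O{\left(H \right)} = \left(-1 + 5\right)^{2} = 4^{2} = 16$)
$r{\left(a{\left(-23,-15 \right)},332 \right)} - \frac{1}{O{\left(703 \right)}} = 0 - \frac{1}{16} = - \frac{1}{16}$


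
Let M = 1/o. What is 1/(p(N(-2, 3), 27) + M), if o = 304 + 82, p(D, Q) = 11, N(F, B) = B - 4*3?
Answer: 386/4247 ≈ 0.090888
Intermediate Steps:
N(F, B) = -12 + B (N(F, B) = B - 12 = -12 + B)
o = 386
M = 1/386 ≈ 0.0025907
1/(p(N(-2, 3), 27) + M) = 1/(11 + 1/386) = 1/(4247/386) = 386/4247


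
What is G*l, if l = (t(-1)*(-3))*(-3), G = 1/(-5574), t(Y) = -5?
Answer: 15/1858 ≈ 0.0080732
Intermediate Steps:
G = -1/5574 ≈ -0.00017940
l = -45 (l = -5*(-3)*(-3) = 15*(-3) = -45)
G*l = -1/5574*(-45) = 15/1858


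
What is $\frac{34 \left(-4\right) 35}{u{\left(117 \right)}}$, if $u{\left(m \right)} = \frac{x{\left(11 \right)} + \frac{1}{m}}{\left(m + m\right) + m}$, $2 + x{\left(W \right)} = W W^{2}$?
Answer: $- \frac{97739460}{77747} \approx -1257.1$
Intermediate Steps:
$x{\left(W \right)} = -2 + W^{3}$ ($x{\left(W \right)} = -2 + W W^{2} = -2 + W^{3}$)
$u{\left(m \right)} = \frac{1329 + \frac{1}{m}}{3 m}$ ($u{\left(m \right)} = \frac{\left(-2 + 11^{3}\right) + \frac{1}{m}}{\left(m + m\right) + m} = \frac{\left(-2 + 1331\right) + \frac{1}{m}}{2 m + m} = \frac{1329 + \frac{1}{m}}{3 m}$)
$\frac{34 \left(-4\right) 35}{u{\left(117 \right)}} = \frac{34 \left(-4\right) 35}{\frac{1}{3} \cdot \frac{1}{13689} \left(1 + 1329 \cdot 117\right)} = \frac{\left(-136\right) 35}{\frac{1}{3} \cdot \frac{1}{13689} \left(1 + 155493\right)} = - \frac{4760}{\frac{1}{3} \cdot \frac{1}{13689} \cdot 155494} = - \frac{4760}{\frac{155494}{41067}} = \left(-4760\right) \frac{41067}{155494} = - \frac{97739460}{77747}$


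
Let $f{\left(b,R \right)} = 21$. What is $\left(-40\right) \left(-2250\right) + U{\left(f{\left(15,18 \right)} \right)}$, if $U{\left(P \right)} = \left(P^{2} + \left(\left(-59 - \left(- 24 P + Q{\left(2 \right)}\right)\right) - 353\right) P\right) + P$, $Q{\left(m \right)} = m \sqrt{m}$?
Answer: $92394 - 42 \sqrt{2} \approx 92335.0$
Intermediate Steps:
$Q{\left(m \right)} = m^{\frac{3}{2}}$
$U{\left(P \right)} = P + P^{2} + P \left(-412 - 2 \sqrt{2} + 24 P\right)$ ($U{\left(P \right)} = \left(P^{2} + \left(\left(-59 - \left(- 24 P + 2^{\frac{3}{2}}\right)\right) - 353\right) P\right) + P = \left(P^{2} + \left(\left(-59 - \left(- 24 P + 2 \sqrt{2}\right)\right) - 353\right) P\right) + P = \left(P^{2} + \left(\left(-59 + \left(- 2 \sqrt{2} + 24 P\right)\right) - 353\right) P\right) + P = \left(P^{2} + \left(\left(-59 - 2 \sqrt{2} + 24 P\right) - 353\right) P\right) + P = \left(P^{2} + \left(-412 - 2 \sqrt{2} + 24 P\right) P\right) + P = \left(P^{2} + P \left(-412 - 2 \sqrt{2} + 24 P\right)\right) + P = P + P^{2} + P \left(-412 - 2 \sqrt{2} + 24 P\right)$)
$\left(-40\right) \left(-2250\right) + U{\left(f{\left(15,18 \right)} \right)} = \left(-40\right) \left(-2250\right) + 21 \left(-411 - 2 \sqrt{2} + 25 \cdot 21\right) = 90000 + 21 \left(-411 - 2 \sqrt{2} + 525\right) = 90000 + 21 \left(114 - 2 \sqrt{2}\right) = 90000 + \left(2394 - 42 \sqrt{2}\right) = 92394 - 42 \sqrt{2}$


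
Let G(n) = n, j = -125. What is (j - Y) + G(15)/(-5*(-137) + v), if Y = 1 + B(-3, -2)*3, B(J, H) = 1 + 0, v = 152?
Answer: -35986/279 ≈ -128.98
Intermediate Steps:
B(J, H) = 1
Y = 4 (Y = 1 + 1*3 = 1 + 3 = 4)
(j - Y) + G(15)/(-5*(-137) + v) = (-125 - 1*4) + 15/(-5*(-137) + 152) = (-125 - 4) + 15/(685 + 152) = -129 + 15/837 = -129 + 15*(1/837) = -129 + 5/279 = -35986/279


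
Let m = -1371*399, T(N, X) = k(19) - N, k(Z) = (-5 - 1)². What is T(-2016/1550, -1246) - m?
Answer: 423976383/775 ≈ 5.4707e+5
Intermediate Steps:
k(Z) = 36 (k(Z) = (-6)² = 36)
T(N, X) = 36 - N
m = -547029
T(-2016/1550, -1246) - m = (36 - (-2016)/1550) - 1*(-547029) = (36 - (-2016)/1550) + 547029 = (36 - 1*(-1008/775)) + 547029 = (36 + 1008/775) + 547029 = 28908/775 + 547029 = 423976383/775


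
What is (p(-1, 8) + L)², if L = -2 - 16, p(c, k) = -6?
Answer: 576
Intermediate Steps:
L = -18
(p(-1, 8) + L)² = (-6 - 18)² = (-24)² = 576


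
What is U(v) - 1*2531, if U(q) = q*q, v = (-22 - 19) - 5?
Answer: -415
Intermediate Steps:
v = -46 (v = -41 - 5 = -46)
U(q) = q²
U(v) - 1*2531 = (-46)² - 1*2531 = 2116 - 2531 = -415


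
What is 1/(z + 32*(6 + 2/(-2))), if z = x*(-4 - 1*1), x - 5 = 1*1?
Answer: 1/130 ≈ 0.0076923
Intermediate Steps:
x = 6 (x = 5 + 1*1 = 5 + 1 = 6)
z = -30 (z = 6*(-4 - 1*1) = 6*(-4 - 1) = 6*(-5) = -30)
1/(z + 32*(6 + 2/(-2))) = 1/(-30 + 32*(6 + 2/(-2))) = 1/(-30 + 32*(6 + 2*(-½))) = 1/(-30 + 32*(6 - 1)) = 1/(-30 + 32*5) = 1/(-30 + 160) = 1/130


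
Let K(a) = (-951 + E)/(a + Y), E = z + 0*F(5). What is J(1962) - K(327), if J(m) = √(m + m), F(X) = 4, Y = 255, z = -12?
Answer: 321/194 + 6*√109 ≈ 64.297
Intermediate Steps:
E = -12 (E = -12 + 0*4 = -12 + 0 = -12)
K(a) = -963/(255 + a) (K(a) = (-951 - 12)/(a + 255) = -963/(255 + a))
J(m) = √2*√m (J(m) = √(2*m) = √2*√m)
J(1962) - K(327) = √2*√1962 - (-963)/(255 + 327) = √2*(3*√218) - (-963)/582 = 6*√109 - (-963)/582 = 6*√109 - 1*(-321/194) = 6*√109 + 321/194 = 321/194 + 6*√109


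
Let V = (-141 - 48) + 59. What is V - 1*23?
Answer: -153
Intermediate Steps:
V = -130 (V = -189 + 59 = -130)
V - 1*23 = -130 - 1*23 = -130 - 23 = -153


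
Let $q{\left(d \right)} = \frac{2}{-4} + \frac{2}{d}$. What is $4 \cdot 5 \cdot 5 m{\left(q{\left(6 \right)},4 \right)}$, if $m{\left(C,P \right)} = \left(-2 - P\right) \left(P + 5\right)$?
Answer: $-5400$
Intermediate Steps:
$q{\left(d \right)} = - \frac{1}{2} + \frac{2}{d}$ ($q{\left(d \right)} = 2 \left(- \frac{1}{4}\right) + \frac{2}{d} = - \frac{1}{2} + \frac{2}{d}$)
$m{\left(C,P \right)} = \left(-2 - P\right) \left(5 + P\right)$
$4 \cdot 5 \cdot 5 m{\left(q{\left(6 \right)},4 \right)} = 4 \cdot 5 \cdot 5 \left(-10 - 4^{2} - 28\right) = 20 \cdot 5 \left(-10 - 16 - 28\right) = 100 \left(-10 - 16 - 28\right) = 100 \left(-54\right) = -5400$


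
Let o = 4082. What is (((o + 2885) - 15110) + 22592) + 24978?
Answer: 39427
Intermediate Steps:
(((o + 2885) - 15110) + 22592) + 24978 = (((4082 + 2885) - 15110) + 22592) + 24978 = ((6967 - 15110) + 22592) + 24978 = (-8143 + 22592) + 24978 = 14449 + 24978 = 39427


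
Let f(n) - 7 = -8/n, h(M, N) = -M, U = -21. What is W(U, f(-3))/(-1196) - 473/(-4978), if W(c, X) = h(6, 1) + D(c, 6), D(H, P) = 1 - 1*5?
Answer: 76936/744211 ≈ 0.10338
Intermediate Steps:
f(n) = 7 - 8/n
D(H, P) = -4 (D(H, P) = 1 - 5 = -4)
W(c, X) = -10 (W(c, X) = -1*6 - 4 = -6 - 4 = -10)
W(U, f(-3))/(-1196) - 473/(-4978) = -10/(-1196) - 473/(-4978) = -10*(-1/1196) - 473*(-1/4978) = 5/598 + 473/4978 = 76936/744211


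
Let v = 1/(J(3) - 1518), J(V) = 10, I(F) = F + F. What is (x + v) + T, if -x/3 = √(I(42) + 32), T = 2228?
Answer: 3359823/1508 - 6*√29 ≈ 2195.7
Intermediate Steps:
I(F) = 2*F
x = -6*√29 (x = -3*√(2*42 + 32) = -3*√(84 + 32) = -6*√29 ≈ -32.311)
v = -1/1508 (v = 1/(10 - 1518) = 1/(-1508) = -1/1508 ≈ -0.00066313)
(x + v) + T = (-6*√29 - 1/1508) + 2228 = (-1/1508 - 6*√29) + 2228 = 3359823/1508 - 6*√29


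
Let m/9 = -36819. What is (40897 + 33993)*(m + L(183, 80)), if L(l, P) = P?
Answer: -24810382990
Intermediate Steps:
m = -331371 (m = 9*(-36819) = -331371)
(40897 + 33993)*(m + L(183, 80)) = (40897 + 33993)*(-331371 + 80) = 74890*(-331291) = -24810382990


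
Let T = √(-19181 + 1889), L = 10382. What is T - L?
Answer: -10382 + 2*I*√4323 ≈ -10382.0 + 131.5*I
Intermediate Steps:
T = 2*I*√4323 (T = √(-17292) = 2*I*√4323 ≈ 131.5*I)
T - L = 2*I*√4323 - 1*10382 = 2*I*√4323 - 10382 = -10382 + 2*I*√4323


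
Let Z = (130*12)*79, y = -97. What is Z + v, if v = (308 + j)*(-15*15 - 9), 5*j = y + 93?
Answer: 256776/5 ≈ 51355.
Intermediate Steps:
j = -⅘ (j = (-97 + 93)/5 = (⅕)*(-4) = -⅘ ≈ -0.80000)
v = -359424/5 (v = (308 - ⅘)*(-15*15 - 9) = 1536*(-225 - 9)/5 = (1536/5)*(-234) = -359424/5 ≈ -71885.)
Z = 123240 (Z = 1560*79 = 123240)
Z + v = 123240 - 359424/5 = 256776/5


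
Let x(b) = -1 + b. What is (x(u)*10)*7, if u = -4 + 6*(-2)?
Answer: -1190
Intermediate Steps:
u = -16 (u = -4 - 12 = -16)
(x(u)*10)*7 = ((-1 - 16)*10)*7 = -17*10*7 = -170*7 = -1190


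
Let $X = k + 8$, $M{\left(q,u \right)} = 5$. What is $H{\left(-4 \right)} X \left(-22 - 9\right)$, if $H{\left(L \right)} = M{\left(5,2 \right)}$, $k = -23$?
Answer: $2325$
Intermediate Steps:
$H{\left(L \right)} = 5$
$X = -15$ ($X = -23 + 8 = -15$)
$H{\left(-4 \right)} X \left(-22 - 9\right) = 5 \left(-15\right) \left(-22 - 9\right) = - 75 \left(-22 - 9\right) = \left(-75\right) \left(-31\right) = 2325$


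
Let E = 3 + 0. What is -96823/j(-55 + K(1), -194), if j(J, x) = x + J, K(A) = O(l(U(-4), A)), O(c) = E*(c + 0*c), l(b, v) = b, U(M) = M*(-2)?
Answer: 96823/225 ≈ 430.32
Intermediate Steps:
E = 3
U(M) = -2*M
O(c) = 3*c (O(c) = 3*(c + 0*c) = 3*(c + 0) = 3*c)
K(A) = 24 (K(A) = 3*(-2*(-4)) = 3*8 = 24)
j(J, x) = J + x
-96823/j(-55 + K(1), -194) = -96823/((-55 + 24) - 194) = -96823/(-31 - 194) = -96823/(-225) = -96823*(-1/225) = 96823/225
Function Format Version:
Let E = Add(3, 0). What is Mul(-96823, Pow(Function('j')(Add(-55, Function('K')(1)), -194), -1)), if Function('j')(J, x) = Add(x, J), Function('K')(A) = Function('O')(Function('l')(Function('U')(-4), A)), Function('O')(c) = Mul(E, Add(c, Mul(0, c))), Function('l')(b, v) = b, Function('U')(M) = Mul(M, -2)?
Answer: Rational(96823, 225) ≈ 430.32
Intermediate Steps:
E = 3
Function('U')(M) = Mul(-2, M)
Function('O')(c) = Mul(3, c) (Function('O')(c) = Mul(3, Add(c, Mul(0, c))) = Mul(3, Add(c, 0)) = Mul(3, c))
Function('K')(A) = 24 (Function('K')(A) = Mul(3, Mul(-2, -4)) = Mul(3, 8) = 24)
Function('j')(J, x) = Add(J, x)
Mul(-96823, Pow(Function('j')(Add(-55, Function('K')(1)), -194), -1)) = Mul(-96823, Pow(Add(Add(-55, 24), -194), -1)) = Mul(-96823, Pow(Add(-31, -194), -1)) = Mul(-96823, Pow(-225, -1)) = Mul(-96823, Rational(-1, 225)) = Rational(96823, 225)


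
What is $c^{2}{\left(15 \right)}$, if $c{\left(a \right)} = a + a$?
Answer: $900$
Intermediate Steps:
$c{\left(a \right)} = 2 a$
$c^{2}{\left(15 \right)} = \left(2 \cdot 15\right)^{2} = 30^{2} = 900$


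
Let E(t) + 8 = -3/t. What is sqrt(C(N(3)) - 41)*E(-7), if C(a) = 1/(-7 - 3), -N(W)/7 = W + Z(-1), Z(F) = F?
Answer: -53*I*sqrt(4110)/70 ≈ -48.54*I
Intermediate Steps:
E(t) = -8 - 3/t
N(W) = 7 - 7*W (N(W) = -7*(W - 1) = -7*(-1 + W) = 7 - 7*W)
C(a) = -1/10 (C(a) = 1/(-10) = -1/10)
sqrt(C(N(3)) - 41)*E(-7) = sqrt(-1/10 - 41)*(-8 - 3/(-7)) = sqrt(-411/10)*(-8 - 3*(-1/7)) = (I*sqrt(4110)/10)*(-8 + 3/7) = (I*sqrt(4110)/10)*(-53/7) = -53*I*sqrt(4110)/70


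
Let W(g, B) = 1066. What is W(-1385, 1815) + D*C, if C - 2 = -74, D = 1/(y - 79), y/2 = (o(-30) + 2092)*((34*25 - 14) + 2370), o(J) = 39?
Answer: 4855236622/4554631 ≈ 1066.0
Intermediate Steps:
y = 13663972 (y = 2*((39 + 2092)*((34*25 - 14) + 2370)) = 2*(2131*((850 - 14) + 2370)) = 2*(2131*(836 + 2370)) = 2*(2131*3206) = 2*6831986 = 13663972)
D = 1/13663893 (D = 1/(13663972 - 79) = 1/13663893 ≈ 7.3186e-8)
C = -72 (C = 2 - 74 = -72)
W(-1385, 1815) + D*C = 1066 + (1/13663893)*(-72) = 1066 - 24/4554631 = 4855236622/4554631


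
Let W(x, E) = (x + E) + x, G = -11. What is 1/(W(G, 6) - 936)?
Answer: -1/952 ≈ -0.0010504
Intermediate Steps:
W(x, E) = E + 2*x (W(x, E) = (E + x) + x = E + 2*x)
1/(W(G, 6) - 936) = 1/((6 + 2*(-11)) - 936) = 1/((6 - 22) - 936) = 1/(-16 - 936) = 1/(-952) = -1/952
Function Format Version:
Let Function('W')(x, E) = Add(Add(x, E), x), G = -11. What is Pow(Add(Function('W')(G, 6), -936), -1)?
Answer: Rational(-1, 952) ≈ -0.0010504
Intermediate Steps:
Function('W')(x, E) = Add(E, Mul(2, x)) (Function('W')(x, E) = Add(Add(E, x), x) = Add(E, Mul(2, x)))
Pow(Add(Function('W')(G, 6), -936), -1) = Pow(Add(Add(6, Mul(2, -11)), -936), -1) = Pow(Add(Add(6, -22), -936), -1) = Pow(Add(-16, -936), -1) = Pow(-952, -1) = Rational(-1, 952)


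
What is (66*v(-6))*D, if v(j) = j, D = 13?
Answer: -5148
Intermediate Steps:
(66*v(-6))*D = (66*(-6))*13 = -396*13 = -5148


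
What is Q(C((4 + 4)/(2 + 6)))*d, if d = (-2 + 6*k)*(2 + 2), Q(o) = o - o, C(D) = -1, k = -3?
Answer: 0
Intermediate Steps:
Q(o) = 0
d = -80 (d = (-2 + 6*(-3))*(2 + 2) = (-2 - 18)*4 = -20*4 = -80)
Q(C((4 + 4)/(2 + 6)))*d = 0*(-80) = 0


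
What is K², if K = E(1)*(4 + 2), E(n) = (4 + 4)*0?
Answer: 0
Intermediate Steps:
E(n) = 0 (E(n) = 8*0 = 0)
K = 0 (K = 0*(4 + 2) = 0*6 = 0)
K² = 0² = 0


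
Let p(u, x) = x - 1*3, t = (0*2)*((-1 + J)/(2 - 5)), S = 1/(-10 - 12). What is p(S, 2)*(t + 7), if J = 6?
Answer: -7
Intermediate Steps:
S = -1/22 (S = 1/(-22) = -1/22 ≈ -0.045455)
t = 0 (t = (0*2)*((-1 + 6)/(2 - 5)) = 0*(5/(-3)) = 0*(5*(-⅓)) = 0*(-5/3) = 0)
p(u, x) = -3 + x (p(u, x) = x - 3 = -3 + x)
p(S, 2)*(t + 7) = (-3 + 2)*(0 + 7) = -1*7 = -7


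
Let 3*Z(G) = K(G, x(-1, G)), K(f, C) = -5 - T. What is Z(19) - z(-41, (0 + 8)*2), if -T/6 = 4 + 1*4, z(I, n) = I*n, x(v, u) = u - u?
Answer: 2011/3 ≈ 670.33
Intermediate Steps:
x(v, u) = 0
T = -48 (T = -6*(4 + 1*4) = -6*(4 + 4) = -6*8 = -48)
K(f, C) = 43 (K(f, C) = -5 - 1*(-48) = -5 + 48 = 43)
Z(G) = 43/3 (Z(G) = (⅓)*43 = 43/3)
Z(19) - z(-41, (0 + 8)*2) = 43/3 - (-41)*(0 + 8)*2 = 43/3 - (-41)*8*2 = 43/3 - (-41)*16 = 43/3 - 1*(-656) = 43/3 + 656 = 2011/3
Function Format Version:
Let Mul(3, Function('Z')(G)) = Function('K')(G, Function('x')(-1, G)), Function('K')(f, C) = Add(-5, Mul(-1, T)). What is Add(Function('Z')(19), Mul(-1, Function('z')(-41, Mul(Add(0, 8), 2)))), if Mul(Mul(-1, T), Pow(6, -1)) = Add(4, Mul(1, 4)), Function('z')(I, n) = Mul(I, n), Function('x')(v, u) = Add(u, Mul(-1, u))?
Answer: Rational(2011, 3) ≈ 670.33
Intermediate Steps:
Function('x')(v, u) = 0
T = -48 (T = Mul(-6, Add(4, Mul(1, 4))) = Mul(-6, Add(4, 4)) = Mul(-6, 8) = -48)
Function('K')(f, C) = 43 (Function('K')(f, C) = Add(-5, Mul(-1, -48)) = Add(-5, 48) = 43)
Function('Z')(G) = Rational(43, 3) (Function('Z')(G) = Mul(Rational(1, 3), 43) = Rational(43, 3))
Add(Function('Z')(19), Mul(-1, Function('z')(-41, Mul(Add(0, 8), 2)))) = Add(Rational(43, 3), Mul(-1, Mul(-41, Mul(Add(0, 8), 2)))) = Add(Rational(43, 3), Mul(-1, Mul(-41, Mul(8, 2)))) = Add(Rational(43, 3), Mul(-1, Mul(-41, 16))) = Add(Rational(43, 3), Mul(-1, -656)) = Add(Rational(43, 3), 656) = Rational(2011, 3)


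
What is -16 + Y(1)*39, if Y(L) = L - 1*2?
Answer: -55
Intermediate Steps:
Y(L) = -2 + L (Y(L) = L - 2 = -2 + L)
-16 + Y(1)*39 = -16 + (-2 + 1)*39 = -16 - 1*39 = -16 - 39 = -55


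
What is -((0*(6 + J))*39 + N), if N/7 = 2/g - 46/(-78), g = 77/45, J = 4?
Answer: -5281/429 ≈ -12.310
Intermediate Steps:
g = 77/45 (g = 77*(1/45) = 77/45 ≈ 1.7111)
N = 5281/429 (N = 7*(2/(77/45) - 46/(-78)) = 7*(2*(45/77) - 46*(-1/78)) = 7*(90/77 + 23/39) = 7*(5281/3003) = 5281/429 ≈ 12.310)
-((0*(6 + J))*39 + N) = -((0*(6 + 4))*39 + 5281/429) = -((0*10)*39 + 5281/429) = -(0*39 + 5281/429) = -(0 + 5281/429) = -1*5281/429 = -5281/429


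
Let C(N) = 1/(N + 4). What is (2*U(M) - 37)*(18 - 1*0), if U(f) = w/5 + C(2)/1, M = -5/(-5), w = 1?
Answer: -3264/5 ≈ -652.80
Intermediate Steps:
M = 1 (M = -5*(-⅕) = 1)
C(N) = 1/(4 + N)
U(f) = 11/30 (U(f) = 1/5 + 1/((4 + 2)*1) = 1*(⅕) + 1/6 = ⅕ + (⅙)*1 = ⅕ + ⅙ = 11/30)
(2*U(M) - 37)*(18 - 1*0) = (2*(11/30) - 37)*(18 - 1*0) = (11/15 - 37)*(18 + 0) = -544/15*18 = -3264/5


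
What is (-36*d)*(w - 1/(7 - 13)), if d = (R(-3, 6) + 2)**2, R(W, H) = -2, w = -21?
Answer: 0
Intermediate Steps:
d = 0 (d = (-2 + 2)**2 = 0**2 = 0)
(-36*d)*(w - 1/(7 - 13)) = (-36*0)*(-21 - 1/(7 - 13)) = 0*(-21 - 1/(-6)) = 0*(-21 - 1*(-1/6)) = 0*(-21 + 1/6) = 0*(-125/6) = 0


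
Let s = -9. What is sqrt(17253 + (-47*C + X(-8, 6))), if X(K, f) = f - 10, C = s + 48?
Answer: 2*sqrt(3854) ≈ 124.16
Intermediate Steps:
C = 39 (C = -9 + 48 = 39)
X(K, f) = -10 + f
sqrt(17253 + (-47*C + X(-8, 6))) = sqrt(17253 + (-47*39 + (-10 + 6))) = sqrt(17253 + (-1833 - 4)) = sqrt(17253 - 1837) = sqrt(15416) = 2*sqrt(3854)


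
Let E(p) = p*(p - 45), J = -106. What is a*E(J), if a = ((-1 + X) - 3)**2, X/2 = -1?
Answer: 576216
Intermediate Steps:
X = -2 (X = 2*(-1) = -2)
E(p) = p*(-45 + p)
a = 36 (a = ((-1 - 2) - 3)**2 = (-3 - 3)**2 = (-6)**2 = 36)
a*E(J) = 36*(-106*(-45 - 106)) = 36*(-106*(-151)) = 36*16006 = 576216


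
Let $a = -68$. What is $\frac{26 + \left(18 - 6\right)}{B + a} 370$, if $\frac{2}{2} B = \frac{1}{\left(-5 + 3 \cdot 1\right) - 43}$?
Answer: $- \frac{632700}{3061} \approx -206.7$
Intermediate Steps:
$B = - \frac{1}{45}$ ($B = \frac{1}{\left(-5 + 3 \cdot 1\right) - 43} = \frac{1}{\left(-5 + 3\right) - 43} = \frac{1}{-2 - 43} = \frac{1}{-45} = - \frac{1}{45} \approx -0.022222$)
$\frac{26 + \left(18 - 6\right)}{B + a} 370 = \frac{26 + \left(18 - 6\right)}{- \frac{1}{45} - 68} \cdot 370 = \frac{26 + \left(18 - 6\right)}{- \frac{3061}{45}} \cdot 370 = \left(26 + 12\right) \left(- \frac{45}{3061}\right) 370 = 38 \left(- \frac{45}{3061}\right) 370 = \left(- \frac{1710}{3061}\right) 370 = - \frac{632700}{3061}$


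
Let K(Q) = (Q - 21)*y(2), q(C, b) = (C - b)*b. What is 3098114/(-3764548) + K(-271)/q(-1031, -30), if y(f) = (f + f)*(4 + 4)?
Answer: -1885474999/1662490830 ≈ -1.1341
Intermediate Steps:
y(f) = 16*f (y(f) = (2*f)*8 = 16*f)
q(C, b) = b*(C - b)
K(Q) = -672 + 32*Q (K(Q) = (Q - 21)*(16*2) = (-21 + Q)*32 = -672 + 32*Q)
3098114/(-3764548) + K(-271)/q(-1031, -30) = 3098114/(-3764548) + (-672 + 32*(-271))/((-30*(-1031 - 1*(-30)))) = 3098114*(-1/3764548) + (-672 - 8672)/((-30*(-1031 + 30))) = -91121/110722 - 9344/((-30*(-1001))) = -91121/110722 - 9344/30030 = -91121/110722 - 9344*1/30030 = -91121/110722 - 4672/15015 = -1885474999/1662490830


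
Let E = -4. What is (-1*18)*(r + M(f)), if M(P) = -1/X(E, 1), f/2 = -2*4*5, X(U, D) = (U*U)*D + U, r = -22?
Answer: 795/2 ≈ 397.50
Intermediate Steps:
X(U, D) = U + D*U² (X(U, D) = U²*D + U = D*U² + U = U + D*U²)
f = -80 (f = 2*(-2*4*5) = 2*(-8*5) = 2*(-40) = -80)
M(P) = -1/12 (M(P) = -1/((-4*(1 + 1*(-4)))) = -1/((-4*(1 - 4))) = -1/((-4*(-3))) = -1/12)
(-1*18)*(r + M(f)) = (-1*18)*(-22 - 1/12) = -18*(-265/12) = 795/2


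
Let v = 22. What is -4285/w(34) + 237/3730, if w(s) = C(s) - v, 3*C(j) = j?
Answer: 23978367/59680 ≈ 401.78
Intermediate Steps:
C(j) = j/3
w(s) = -22 + s/3 (w(s) = s/3 - 1*22 = s/3 - 22 = -22 + s/3)
-4285/w(34) + 237/3730 = -4285/(-22 + (1/3)*34) + 237/3730 = -4285/(-22 + 34/3) + 237*(1/3730) = -4285/(-32/3) + 237/3730 = -4285*(-3/32) + 237/3730 = 12855/32 + 237/3730 = 23978367/59680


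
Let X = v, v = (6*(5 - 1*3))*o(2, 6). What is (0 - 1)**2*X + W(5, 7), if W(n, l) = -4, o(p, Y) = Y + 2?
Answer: 92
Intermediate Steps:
o(p, Y) = 2 + Y
v = 96 (v = (6*(5 - 1*3))*(2 + 6) = (6*(5 - 3))*8 = (6*2)*8 = 12*8 = 96)
X = 96
(0 - 1)**2*X + W(5, 7) = (0 - 1)**2*96 - 4 = (-1)**2*96 - 4 = 1*96 - 4 = 96 - 4 = 92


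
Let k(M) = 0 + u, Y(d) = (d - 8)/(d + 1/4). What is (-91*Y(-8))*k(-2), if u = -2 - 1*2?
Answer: 23296/31 ≈ 751.48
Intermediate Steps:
u = -4 (u = -2 - 2 = -4)
Y(d) = (-8 + d)/(¼ + d) (Y(d) = (-8 + d)/(d + ¼) = (-8 + d)/(¼ + d))
k(M) = -4 (k(M) = 0 - 4 = -4)
(-91*Y(-8))*k(-2) = -364*(-8 - 8)/(1 + 4*(-8))*(-4) = -364*(-16)/(1 - 32)*(-4) = -364*(-16)/(-31)*(-4) = -364*(-1)*(-16)/31*(-4) = -91*64/31*(-4) = -5824/31*(-4) = 23296/31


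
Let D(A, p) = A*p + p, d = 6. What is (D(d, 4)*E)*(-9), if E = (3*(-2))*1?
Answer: 1512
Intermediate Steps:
D(A, p) = p + A*p
E = -6 (E = -6*1 = -6)
(D(d, 4)*E)*(-9) = ((4*(1 + 6))*(-6))*(-9) = ((4*7)*(-6))*(-9) = (28*(-6))*(-9) = -168*(-9) = 1512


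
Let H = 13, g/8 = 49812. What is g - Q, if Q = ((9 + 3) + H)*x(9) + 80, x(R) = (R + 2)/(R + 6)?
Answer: 1195193/3 ≈ 3.9840e+5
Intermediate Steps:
g = 398496 (g = 8*49812 = 398496)
x(R) = (2 + R)/(6 + R)
Q = 295/3 (Q = ((9 + 3) + 13)*((2 + 9)/(6 + 9)) + 80 = (12 + 13)*(11/15) + 80 = 25*((1/15)*11) + 80 = 25*(11/15) + 80 = 55/3 + 80 = 295/3 ≈ 98.333)
g - Q = 398496 - 1*295/3 = 398496 - 295/3 = 1195193/3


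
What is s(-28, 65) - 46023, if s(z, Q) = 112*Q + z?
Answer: -38771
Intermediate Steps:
s(z, Q) = z + 112*Q
s(-28, 65) - 46023 = (-28 + 112*65) - 46023 = (-28 + 7280) - 46023 = 7252 - 46023 = -38771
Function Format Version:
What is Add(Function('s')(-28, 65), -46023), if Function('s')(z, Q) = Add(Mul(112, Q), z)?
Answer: -38771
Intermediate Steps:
Function('s')(z, Q) = Add(z, Mul(112, Q))
Add(Function('s')(-28, 65), -46023) = Add(Add(-28, Mul(112, 65)), -46023) = Add(Add(-28, 7280), -46023) = Add(7252, -46023) = -38771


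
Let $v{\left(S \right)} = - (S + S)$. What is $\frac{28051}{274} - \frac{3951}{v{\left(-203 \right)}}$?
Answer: $\frac{2576533}{27811} \approx 92.644$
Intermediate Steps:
$v{\left(S \right)} = - 2 S$
$\frac{28051}{274} - \frac{3951}{v{\left(-203 \right)}} = \frac{28051}{274} - \frac{3951}{\left(-2\right) \left(-203\right)} = 28051 \cdot \frac{1}{274} - \frac{3951}{406} = \frac{28051}{274} - \frac{3951}{406} = \frac{2576533}{27811}$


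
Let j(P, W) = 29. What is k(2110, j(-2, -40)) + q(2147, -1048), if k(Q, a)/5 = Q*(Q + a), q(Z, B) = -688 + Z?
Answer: 22567909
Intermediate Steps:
k(Q, a) = 5*Q*(Q + a) (k(Q, a) = 5*(Q*(Q + a)) = 5*Q*(Q + a))
k(2110, j(-2, -40)) + q(2147, -1048) = 5*2110*(2110 + 29) + (-688 + 2147) = 5*2110*2139 + 1459 = 22566450 + 1459 = 22567909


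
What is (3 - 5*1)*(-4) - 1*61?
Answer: -53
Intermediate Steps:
(3 - 5*1)*(-4) - 1*61 = (3 - 5)*(-4) - 61 = -2*(-4) - 61 = 8 - 61 = -53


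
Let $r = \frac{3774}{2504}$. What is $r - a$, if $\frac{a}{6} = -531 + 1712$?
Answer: $- \frac{8869785}{1252} \approx -7084.5$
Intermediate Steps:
$a = 7086$ ($a = 6 \left(-531 + 1712\right) = 6 \cdot 1181 = 7086$)
$r = \frac{1887}{1252}$ ($r = 3774 \cdot \frac{1}{2504} = \frac{1887}{1252} \approx 1.5072$)
$r - a = \frac{1887}{1252} - 7086 = - \frac{8869785}{1252}$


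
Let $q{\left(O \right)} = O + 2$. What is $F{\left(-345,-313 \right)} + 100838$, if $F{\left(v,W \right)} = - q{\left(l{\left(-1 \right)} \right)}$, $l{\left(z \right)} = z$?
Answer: $100837$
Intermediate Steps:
$q{\left(O \right)} = 2 + O$
$F{\left(v,W \right)} = -1$ ($F{\left(v,W \right)} = - (2 - 1) = \left(-1\right) 1 = -1$)
$F{\left(-345,-313 \right)} + 100838 = -1 + 100838 = 100837$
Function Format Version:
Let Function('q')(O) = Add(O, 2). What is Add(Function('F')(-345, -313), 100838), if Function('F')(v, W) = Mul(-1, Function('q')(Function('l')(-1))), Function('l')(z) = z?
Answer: 100837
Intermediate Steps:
Function('q')(O) = Add(2, O)
Function('F')(v, W) = -1 (Function('F')(v, W) = Mul(-1, Add(2, -1)) = Mul(-1, 1) = -1)
Add(Function('F')(-345, -313), 100838) = Add(-1, 100838) = 100837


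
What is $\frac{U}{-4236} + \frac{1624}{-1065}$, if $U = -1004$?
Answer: $- \frac{161389}{125315} \approx -1.2879$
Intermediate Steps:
$\frac{U}{-4236} + \frac{1624}{-1065} = - \frac{1004}{-4236} + \frac{1624}{-1065} = \left(-1004\right) \left(- \frac{1}{4236}\right) + 1624 \left(- \frac{1}{1065}\right) = \frac{251}{1059} - \frac{1624}{1065} = - \frac{161389}{125315}$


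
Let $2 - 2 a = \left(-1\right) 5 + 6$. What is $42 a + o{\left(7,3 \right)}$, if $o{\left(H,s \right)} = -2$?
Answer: $19$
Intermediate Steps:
$a = \frac{1}{2}$ ($a = 1 - \frac{\left(-1\right) 5 + 6}{2} = 1 - \frac{-5 + 6}{2} = 1 - \frac{1}{2} = \frac{1}{2} \approx 0.5$)
$42 a + o{\left(7,3 \right)} = 42 \cdot \frac{1}{2} - 2 = 21 - 2 = 19$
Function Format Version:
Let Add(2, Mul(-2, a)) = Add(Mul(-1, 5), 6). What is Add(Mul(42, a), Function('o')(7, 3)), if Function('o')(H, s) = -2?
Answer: 19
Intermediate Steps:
a = Rational(1, 2) (a = Add(1, Mul(Rational(-1, 2), Add(Mul(-1, 5), 6))) = Add(1, Mul(Rational(-1, 2), Add(-5, 6))) = Add(1, Mul(Rational(-1, 2), 1)) = Add(1, Rational(-1, 2)) = Rational(1, 2) ≈ 0.50000)
Add(Mul(42, a), Function('o')(7, 3)) = Add(Mul(42, Rational(1, 2)), -2) = Add(21, -2) = 19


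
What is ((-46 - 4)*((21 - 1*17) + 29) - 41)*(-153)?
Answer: 258723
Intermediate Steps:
((-46 - 4)*((21 - 1*17) + 29) - 41)*(-153) = (-50*((21 - 17) + 29) - 41)*(-153) = (-50*(4 + 29) - 41)*(-153) = (-50*33 - 41)*(-153) = (-1650 - 41)*(-153) = -1691*(-153) = 258723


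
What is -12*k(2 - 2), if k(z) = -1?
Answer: 12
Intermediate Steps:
-12*k(2 - 2) = -12*(-1) = 12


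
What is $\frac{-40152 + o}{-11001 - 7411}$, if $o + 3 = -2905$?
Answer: $\frac{10765}{4603} \approx 2.3387$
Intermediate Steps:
$o = -2908$ ($o = -3 - 2905 = -2908$)
$\frac{-40152 + o}{-11001 - 7411} = \frac{-40152 - 2908}{-11001 - 7411} = - \frac{43060}{-18412} = \left(-43060\right) \left(- \frac{1}{18412}\right) = \frac{10765}{4603}$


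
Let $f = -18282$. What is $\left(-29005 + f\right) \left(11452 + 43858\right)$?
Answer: $-2615443970$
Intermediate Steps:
$\left(-29005 + f\right) \left(11452 + 43858\right) = \left(-29005 - 18282\right) \left(11452 + 43858\right) = \left(-47287\right) 55310 = -2615443970$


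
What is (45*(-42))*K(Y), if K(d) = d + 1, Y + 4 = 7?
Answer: -7560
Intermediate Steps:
Y = 3 (Y = -4 + 7 = 3)
K(d) = 1 + d
(45*(-42))*K(Y) = (45*(-42))*(1 + 3) = -1890*4 = -7560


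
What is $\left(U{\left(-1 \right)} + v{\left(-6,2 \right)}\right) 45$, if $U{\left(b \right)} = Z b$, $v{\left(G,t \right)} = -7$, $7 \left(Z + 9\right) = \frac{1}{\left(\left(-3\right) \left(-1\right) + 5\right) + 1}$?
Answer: $\frac{625}{7} \approx 89.286$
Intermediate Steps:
$Z = - \frac{566}{63}$ ($Z = -9 + \frac{1}{7 \left(\left(\left(-3\right) \left(-1\right) + 5\right) + 1\right)} = -9 + \frac{1}{7 \left(\left(3 + 5\right) + 1\right)} = -9 + \frac{1}{7 \left(8 + 1\right)} = -9 + \frac{1}{7 \cdot 9} = -9 + \frac{1}{7} \cdot \frac{1}{9} = -9 + \frac{1}{63} = - \frac{566}{63} \approx -8.9841$)
$U{\left(b \right)} = - \frac{566 b}{63}$
$\left(U{\left(-1 \right)} + v{\left(-6,2 \right)}\right) 45 = \left(\left(- \frac{566}{63}\right) \left(-1\right) - 7\right) 45 = \left(\frac{566}{63} - 7\right) 45 = \frac{125}{63} \cdot 45 = \frac{625}{7}$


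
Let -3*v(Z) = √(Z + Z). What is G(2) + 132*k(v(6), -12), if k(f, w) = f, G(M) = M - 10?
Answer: -8 - 88*√3 ≈ -160.42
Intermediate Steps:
v(Z) = -√2*√Z/3 (v(Z) = -√(Z + Z)/3 = -√2*√Z/3)
G(M) = -10 + M
G(2) + 132*k(v(6), -12) = (-10 + 2) + 132*(-√2*√6/3) = -8 + 132*(-2*√3/3) = -8 - 88*√3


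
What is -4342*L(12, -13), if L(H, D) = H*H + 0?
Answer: -625248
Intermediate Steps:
L(H, D) = H² (L(H, D) = H² + 0 = H²)
-4342*L(12, -13) = -4342*12² = -4342*144 = -625248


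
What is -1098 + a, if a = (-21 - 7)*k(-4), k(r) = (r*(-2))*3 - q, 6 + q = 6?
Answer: -1770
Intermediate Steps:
q = 0 (q = -6 + 6 = 0)
k(r) = -6*r (k(r) = (r*(-2))*3 - 1*0 = -2*r*3 + 0 = -6*r + 0 = -6*r)
a = -672 (a = (-21 - 7)*(-6*(-4)) = -28*24 = -672)
-1098 + a = -1098 - 672 = -1770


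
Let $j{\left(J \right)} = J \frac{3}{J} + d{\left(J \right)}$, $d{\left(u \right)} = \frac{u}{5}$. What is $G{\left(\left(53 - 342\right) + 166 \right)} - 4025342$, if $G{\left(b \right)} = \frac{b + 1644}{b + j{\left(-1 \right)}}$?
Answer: $- \frac{2419238147}{601} \approx -4.0254 \cdot 10^{6}$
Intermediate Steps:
$d{\left(u \right)} = \frac{u}{5}$ ($d{\left(u \right)} = u \frac{1}{5} = \frac{u}{5}$)
$j{\left(J \right)} = 3 + \frac{J}{5}$ ($j{\left(J \right)} = J \frac{3}{J} + \frac{J}{5} = 3 + \frac{J}{5}$)
$G{\left(b \right)} = \frac{1644 + b}{\frac{14}{5} + b}$ ($G{\left(b \right)} = \frac{b + 1644}{b + \left(3 + \frac{1}{5} \left(-1\right)\right)} = \frac{1644 + b}{b + \left(3 - \frac{1}{5}\right)} = \frac{1644 + b}{b + \frac{14}{5}} = \frac{1644 + b}{\frac{14}{5} + b}$)
$G{\left(\left(53 - 342\right) + 166 \right)} - 4025342 = \frac{5 \left(1644 + \left(\left(53 - 342\right) + 166\right)\right)}{14 + 5 \left(\left(53 - 342\right) + 166\right)} - 4025342 = \frac{5 \left(1644 + \left(-289 + 166\right)\right)}{14 + 5 \left(-289 + 166\right)} - 4025342 = \frac{5 \left(1644 - 123\right)}{14 + 5 \left(-123\right)} - 4025342 = 5 \frac{1}{14 - 615} \cdot 1521 - 4025342 = 5 \frac{1}{-601} \cdot 1521 - 4025342 = 5 \left(- \frac{1}{601}\right) 1521 - 4025342 = - \frac{7605}{601} - 4025342 = - \frac{2419238147}{601}$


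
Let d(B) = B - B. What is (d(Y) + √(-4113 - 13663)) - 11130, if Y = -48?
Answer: -11130 + 4*I*√1111 ≈ -11130.0 + 133.33*I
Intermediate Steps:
d(B) = 0
(d(Y) + √(-4113 - 13663)) - 11130 = (0 + √(-4113 - 13663)) - 11130 = (0 + √(-17776)) - 11130 = (0 + 4*I*√1111) - 11130 = 4*I*√1111 - 11130 = -11130 + 4*I*√1111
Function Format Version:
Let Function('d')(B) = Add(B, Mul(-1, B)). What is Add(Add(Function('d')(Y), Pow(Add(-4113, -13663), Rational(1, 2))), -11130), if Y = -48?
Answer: Add(-11130, Mul(4, I, Pow(1111, Rational(1, 2)))) ≈ Add(-11130., Mul(133.33, I))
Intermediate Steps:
Function('d')(B) = 0
Add(Add(Function('d')(Y), Pow(Add(-4113, -13663), Rational(1, 2))), -11130) = Add(Add(0, Pow(Add(-4113, -13663), Rational(1, 2))), -11130) = Add(Add(0, Pow(-17776, Rational(1, 2))), -11130) = Add(Add(0, Mul(4, I, Pow(1111, Rational(1, 2)))), -11130) = Add(Mul(4, I, Pow(1111, Rational(1, 2))), -11130) = Add(-11130, Mul(4, I, Pow(1111, Rational(1, 2))))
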